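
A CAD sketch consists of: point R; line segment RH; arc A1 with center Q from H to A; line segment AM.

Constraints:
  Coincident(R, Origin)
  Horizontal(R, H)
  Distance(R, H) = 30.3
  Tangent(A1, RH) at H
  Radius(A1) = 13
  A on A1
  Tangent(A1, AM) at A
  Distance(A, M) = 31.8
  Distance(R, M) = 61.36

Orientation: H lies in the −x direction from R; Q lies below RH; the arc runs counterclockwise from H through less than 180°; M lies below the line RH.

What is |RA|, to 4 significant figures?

45.45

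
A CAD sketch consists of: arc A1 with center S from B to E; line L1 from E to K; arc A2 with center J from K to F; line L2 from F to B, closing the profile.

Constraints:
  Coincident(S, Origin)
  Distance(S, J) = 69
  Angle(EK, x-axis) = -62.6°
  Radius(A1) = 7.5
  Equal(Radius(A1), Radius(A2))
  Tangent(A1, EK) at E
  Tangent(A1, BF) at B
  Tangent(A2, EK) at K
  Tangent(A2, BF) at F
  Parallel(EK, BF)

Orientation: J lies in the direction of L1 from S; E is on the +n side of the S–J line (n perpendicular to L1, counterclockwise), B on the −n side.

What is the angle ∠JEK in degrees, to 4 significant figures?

6.203°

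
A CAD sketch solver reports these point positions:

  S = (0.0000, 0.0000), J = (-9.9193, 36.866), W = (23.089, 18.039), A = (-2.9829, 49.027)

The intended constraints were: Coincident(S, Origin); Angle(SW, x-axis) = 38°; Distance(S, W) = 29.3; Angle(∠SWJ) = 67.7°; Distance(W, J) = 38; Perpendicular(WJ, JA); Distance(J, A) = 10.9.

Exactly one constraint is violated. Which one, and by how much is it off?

Distance(J, A) = 10.9 — off by 3.10.

S = (0.00, 0.00) ✓; SW at 38.00° ✓; |SW| = 29.30 ✓; ∠SWJ = 67.70° ✓; |WJ| = 38.00 ✓; ∠(WJ, JA) = 90.00° ✓; |JA| = 14.00 ✗.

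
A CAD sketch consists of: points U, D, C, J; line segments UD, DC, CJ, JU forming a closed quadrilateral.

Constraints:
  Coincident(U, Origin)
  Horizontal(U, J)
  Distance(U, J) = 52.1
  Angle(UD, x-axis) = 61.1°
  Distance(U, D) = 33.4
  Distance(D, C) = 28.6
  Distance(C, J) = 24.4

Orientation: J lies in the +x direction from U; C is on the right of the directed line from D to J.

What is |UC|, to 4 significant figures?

28.09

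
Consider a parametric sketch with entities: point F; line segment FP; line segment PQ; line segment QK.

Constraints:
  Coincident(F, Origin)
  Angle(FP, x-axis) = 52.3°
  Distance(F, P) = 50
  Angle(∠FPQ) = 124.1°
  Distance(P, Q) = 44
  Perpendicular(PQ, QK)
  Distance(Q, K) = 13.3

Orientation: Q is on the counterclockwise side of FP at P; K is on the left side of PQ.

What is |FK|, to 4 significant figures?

77.32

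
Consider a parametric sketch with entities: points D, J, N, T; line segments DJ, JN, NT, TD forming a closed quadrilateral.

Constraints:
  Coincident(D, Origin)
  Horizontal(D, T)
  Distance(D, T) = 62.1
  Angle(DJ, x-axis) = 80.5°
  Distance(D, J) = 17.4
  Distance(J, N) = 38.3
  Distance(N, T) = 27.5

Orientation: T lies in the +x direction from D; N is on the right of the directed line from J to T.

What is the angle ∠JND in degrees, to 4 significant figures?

26.98°

Checks: |JN| = 38.30 ✓; |NT| = 27.50 ✓.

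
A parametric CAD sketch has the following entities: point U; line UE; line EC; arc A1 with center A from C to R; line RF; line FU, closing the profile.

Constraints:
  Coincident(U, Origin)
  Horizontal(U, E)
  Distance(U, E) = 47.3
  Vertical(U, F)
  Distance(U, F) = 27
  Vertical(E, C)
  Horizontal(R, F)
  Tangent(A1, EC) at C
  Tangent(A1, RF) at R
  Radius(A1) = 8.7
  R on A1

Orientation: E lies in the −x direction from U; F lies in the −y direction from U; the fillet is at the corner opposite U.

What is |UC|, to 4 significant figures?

50.72

U is at the origin; U and E share the same y with |UE| = 47.3 and E on the −x side, so E = (-47.30, 0.000). UF is vertical with |UF| = 27.0 and F on the −y side, so F = (0.000, -27.00). The virtual corner opposite U is at (-47.30, -27.00). Since A1 is tangent to EC there, AC ⟂ EC and tangency of A1 to RF means the radius AR is perpendicular to RF, with radius 8.7, so the center A sits 8.7 in from both sides at A = (-38.60, -18.30). That places the tangent points at C = (-47.30, -18.30) on EC and R = (-38.60, -27.00) on RF. Then |UC| = |C − U| = 50.72.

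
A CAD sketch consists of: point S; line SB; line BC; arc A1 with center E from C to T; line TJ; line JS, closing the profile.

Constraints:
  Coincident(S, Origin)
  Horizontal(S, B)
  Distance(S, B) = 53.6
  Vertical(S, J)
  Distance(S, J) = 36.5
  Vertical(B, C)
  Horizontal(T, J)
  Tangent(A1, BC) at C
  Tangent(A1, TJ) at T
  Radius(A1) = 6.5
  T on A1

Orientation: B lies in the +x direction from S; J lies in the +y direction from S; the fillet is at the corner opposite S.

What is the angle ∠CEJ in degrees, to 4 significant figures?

172.1°

S is at the origin; SB is horizontal with |SB| = 53.6 and B on the +x side, so B = (53.60, 0.000). SJ is vertical with |SJ| = 36.5 and J on the +y side, so J = (0.000, 36.50). The virtual corner opposite S is at (53.60, 36.50). A1 meets BC tangentially, so EC is at right angles to BC and tangency of A1 to TJ means the radius ET is perpendicular to TJ, with radius 6.5, so the center E sits 6.5 in from both sides at E = (47.10, 30.00). That places the tangent points at C = (53.60, 30.00) on BC and T = (47.10, 36.50) on TJ. Then cos ∠CEJ = EC·EJ / (|EC||EJ|), giving 172.1°.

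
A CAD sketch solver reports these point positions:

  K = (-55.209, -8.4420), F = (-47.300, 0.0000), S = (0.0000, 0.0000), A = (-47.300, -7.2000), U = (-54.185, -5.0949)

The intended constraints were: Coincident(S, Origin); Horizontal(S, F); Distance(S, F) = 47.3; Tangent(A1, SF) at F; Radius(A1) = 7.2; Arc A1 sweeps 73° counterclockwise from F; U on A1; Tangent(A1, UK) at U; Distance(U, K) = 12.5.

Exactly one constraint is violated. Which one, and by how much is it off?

Distance(U, K) = 12.5 — off by 9.00.

S = (0.00, 0.00) ✓; S.y = 0.00, F.y = 0.00 ✓; |SF| = 47.30 ✓; ∠(AF, FS) = 90.00° ✓; |AF| = 7.200 ✓; bearing(A→U) − bearing(A→F) = 73.00° ✓; |AU| = 7.200 ✓; ∠(AU, UK) = 90.01° ✓; |UK| = 3.500 ✗.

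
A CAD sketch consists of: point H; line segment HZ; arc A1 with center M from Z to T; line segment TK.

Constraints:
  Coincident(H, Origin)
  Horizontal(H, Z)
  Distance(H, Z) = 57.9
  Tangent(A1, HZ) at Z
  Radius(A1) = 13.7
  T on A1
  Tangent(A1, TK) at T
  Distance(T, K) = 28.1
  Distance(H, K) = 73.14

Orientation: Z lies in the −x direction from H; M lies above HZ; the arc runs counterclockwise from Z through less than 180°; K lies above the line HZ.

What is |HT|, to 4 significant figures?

49.59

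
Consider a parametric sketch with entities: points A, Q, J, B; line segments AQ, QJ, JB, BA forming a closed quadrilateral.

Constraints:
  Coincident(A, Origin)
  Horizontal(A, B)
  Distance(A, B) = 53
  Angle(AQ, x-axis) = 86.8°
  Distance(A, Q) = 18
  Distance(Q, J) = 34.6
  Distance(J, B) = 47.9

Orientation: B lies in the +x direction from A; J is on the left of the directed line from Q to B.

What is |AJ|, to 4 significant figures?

48.80

A is at the origin; A and B share the same y with |AB| = 53.0 and B in +x, so B = (53.0, 0). AQ runs at 86.8° with |AQ| = 18.0, so Q = (1.005, 17.97). J is determined by |QJ| = 34.6 and |JB| = 47.9 together: it lies at the intersection of circle(Q, 34.6) and circle(B, 47.9). With |QB| = 55.01, the foot of the radical line on QB is 17.53 from Q and the perpendicular offset is √(34.6² − 17.53²) = 29.83. Taking the left-of-QB solution: J = (27.32, 40.44).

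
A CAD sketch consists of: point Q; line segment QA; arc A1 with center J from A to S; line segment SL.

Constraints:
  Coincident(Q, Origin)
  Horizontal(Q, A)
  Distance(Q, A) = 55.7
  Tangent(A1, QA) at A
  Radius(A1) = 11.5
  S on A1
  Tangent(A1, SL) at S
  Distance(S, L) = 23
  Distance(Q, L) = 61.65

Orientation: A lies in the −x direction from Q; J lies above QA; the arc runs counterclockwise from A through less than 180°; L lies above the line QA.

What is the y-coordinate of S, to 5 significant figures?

14.093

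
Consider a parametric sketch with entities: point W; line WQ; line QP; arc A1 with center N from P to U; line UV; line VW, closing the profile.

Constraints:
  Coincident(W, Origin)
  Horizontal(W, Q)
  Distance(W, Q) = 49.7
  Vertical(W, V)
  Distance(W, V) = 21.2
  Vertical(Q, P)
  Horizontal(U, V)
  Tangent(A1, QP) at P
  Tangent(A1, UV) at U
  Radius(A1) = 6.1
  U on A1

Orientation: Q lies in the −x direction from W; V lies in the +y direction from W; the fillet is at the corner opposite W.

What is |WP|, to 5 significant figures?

51.943

W is at the origin; WQ is horizontal with |WQ| = 49.7 and Q on the −x side, so Q = (-49.700, 0.0000). WV is vertical with |WV| = 21.2 and V on the +y side, so V = (0.0000, 21.200). The virtual corner opposite W is at (-49.700, 21.200). Since A1 is tangent to QP there, NP ⟂ QP and tangency of A1 to UV means the radius NU is perpendicular to UV, with radius 6.1, so the center N sits 6.1 in from both sides at N = (-43.600, 15.100). That places the tangent points at P = (-49.700, 15.100) on QP and U = (-43.600, 21.200) on UV. Then |WP| = |P − W| = 51.943.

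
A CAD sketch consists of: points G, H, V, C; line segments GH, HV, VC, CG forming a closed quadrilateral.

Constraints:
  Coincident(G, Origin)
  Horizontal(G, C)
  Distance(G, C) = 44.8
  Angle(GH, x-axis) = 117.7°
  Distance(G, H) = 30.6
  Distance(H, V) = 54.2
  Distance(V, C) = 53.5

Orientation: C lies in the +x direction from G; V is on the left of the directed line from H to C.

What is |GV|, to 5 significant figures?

62.272

Checks: |HV| = 54.20 ✓; |VC| = 53.50 ✓.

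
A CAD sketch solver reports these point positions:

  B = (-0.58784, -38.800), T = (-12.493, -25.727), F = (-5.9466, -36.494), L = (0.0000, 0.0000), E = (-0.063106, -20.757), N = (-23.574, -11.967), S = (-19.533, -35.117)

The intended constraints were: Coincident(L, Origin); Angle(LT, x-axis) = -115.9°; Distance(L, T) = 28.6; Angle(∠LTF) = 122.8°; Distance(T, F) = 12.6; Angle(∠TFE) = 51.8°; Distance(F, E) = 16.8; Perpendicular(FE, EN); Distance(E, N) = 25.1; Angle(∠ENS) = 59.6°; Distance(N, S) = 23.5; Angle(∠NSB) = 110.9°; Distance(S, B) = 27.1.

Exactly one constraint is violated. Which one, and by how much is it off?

Distance(S, B) = 27.1 — off by 7.80.

L = (0.00, 0.00) ✓; LT at -115.9° ✓; |LT| = 28.60 ✓; ∠LTF = 122.8° ✓; |TF| = 12.60 ✓; ∠TFE = 51.80° ✓; |FE| = 16.80 ✓; ∠(FE, EN) = 90.00° ✓; |EN| = 25.10 ✓; ∠ENS = 59.60° ✓; |NS| = 23.50 ✓; ∠NSB = 110.9° ✓; |SB| = 19.30 ✗.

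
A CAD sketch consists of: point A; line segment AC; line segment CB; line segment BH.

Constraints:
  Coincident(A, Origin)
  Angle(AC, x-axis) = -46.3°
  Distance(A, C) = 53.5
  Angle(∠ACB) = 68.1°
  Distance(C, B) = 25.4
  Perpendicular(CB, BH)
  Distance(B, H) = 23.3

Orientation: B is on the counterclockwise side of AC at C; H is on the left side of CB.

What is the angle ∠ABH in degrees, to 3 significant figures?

6.26°

∠ACB = 68.1°, so CB runs at -46.3° + (180° − 68.1°) = 65.6° from the x-axis; with |CB| = 25.4, B = C + 25.4·(cos 65.6°, sin 65.6°) = (47.5, -15.5). CB is perpendicular to BH; with |BH| = 23.3 on the left of CB, H = B + 23.3·(-0.911, 0.413) = (26.2, -5.92). Then cos ∠ABH = BA·BH / (|BA||BH|), giving 6.26°.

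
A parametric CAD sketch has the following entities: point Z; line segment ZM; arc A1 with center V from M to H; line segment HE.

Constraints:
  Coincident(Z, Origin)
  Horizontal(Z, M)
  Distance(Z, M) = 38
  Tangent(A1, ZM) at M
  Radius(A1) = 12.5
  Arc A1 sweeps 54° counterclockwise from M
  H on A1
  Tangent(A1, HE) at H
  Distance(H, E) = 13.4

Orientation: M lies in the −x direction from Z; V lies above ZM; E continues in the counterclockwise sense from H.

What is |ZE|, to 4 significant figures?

25.62

Z is at the origin; ZM is horizontal with |ZM| = 38.0 and M on the −x side, so M = (-38.00, 0.000). Since A1 is tangent to ZM there, VM ⟂ ZM, so V = M + (0, 12.5) = (-38.00, 12.50). On A1, M sits at bearing -90° from V; a 54° counterclockwise sweep puts H at bearing -36°, so H = V + 12.5·(cos -36°, sin -36°) = (-27.89, 5.153). Since A1 is tangent to HE there, VH ⟂ HE, so HE runs along (−sin -36°, cos -36°); with |HE| = 13.4, E = (-20.01, 15.99). Then |ZE| = |E − Z| = 25.62.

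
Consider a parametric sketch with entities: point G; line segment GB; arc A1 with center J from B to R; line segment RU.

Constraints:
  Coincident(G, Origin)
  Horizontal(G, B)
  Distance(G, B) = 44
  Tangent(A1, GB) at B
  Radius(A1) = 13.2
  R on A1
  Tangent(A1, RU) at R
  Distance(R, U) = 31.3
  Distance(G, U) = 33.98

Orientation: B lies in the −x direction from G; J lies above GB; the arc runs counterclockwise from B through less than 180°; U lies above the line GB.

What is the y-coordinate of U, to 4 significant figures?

30.58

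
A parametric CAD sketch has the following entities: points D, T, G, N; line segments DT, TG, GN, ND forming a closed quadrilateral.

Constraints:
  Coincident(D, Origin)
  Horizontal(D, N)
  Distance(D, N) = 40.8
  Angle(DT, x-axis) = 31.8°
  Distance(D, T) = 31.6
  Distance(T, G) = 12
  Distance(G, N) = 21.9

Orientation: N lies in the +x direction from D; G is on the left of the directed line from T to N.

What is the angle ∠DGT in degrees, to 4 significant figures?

5.070°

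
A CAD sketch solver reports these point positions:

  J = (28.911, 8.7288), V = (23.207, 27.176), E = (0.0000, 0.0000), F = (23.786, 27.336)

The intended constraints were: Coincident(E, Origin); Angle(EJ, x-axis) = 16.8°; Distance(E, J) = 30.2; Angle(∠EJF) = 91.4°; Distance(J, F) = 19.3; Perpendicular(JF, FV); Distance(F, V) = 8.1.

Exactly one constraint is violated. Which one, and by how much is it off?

Distance(F, V) = 8.1 — off by 7.50.

E = (0.00, 0.00) ✓; EJ at 16.80° ✓; |EJ| = 30.20 ✓; ∠EJF = 91.40° ✓; |JF| = 19.30 ✓; ∠(JF, FV) = 90.05° ✓; |FV| = 0.6007 ✗.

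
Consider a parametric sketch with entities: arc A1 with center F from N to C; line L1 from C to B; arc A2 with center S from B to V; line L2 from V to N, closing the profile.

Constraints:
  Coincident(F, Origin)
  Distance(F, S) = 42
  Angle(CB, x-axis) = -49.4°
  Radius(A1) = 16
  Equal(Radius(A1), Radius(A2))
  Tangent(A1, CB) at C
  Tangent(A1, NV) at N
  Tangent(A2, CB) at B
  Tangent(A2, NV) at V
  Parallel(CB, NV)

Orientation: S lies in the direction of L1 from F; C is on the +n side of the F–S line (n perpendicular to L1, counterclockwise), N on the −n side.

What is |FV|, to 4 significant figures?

44.94

The slot axis is L1's direction at -49.4°, so u = (cos -49.4°, sin -49.4°) = (0.6508, -0.7593) and n = (−sin -49.4°, cos -49.4°) = (0.7593, 0.6508). F is at the origin and S lies 42.0 along u from F, so S = 42.0·u = (27.33, -31.89). Tangency of A1 to both parallel lines with radius 16.0 puts C and N at F ± 16.0·n: C = (12.15, 10.41), N = (-12.15, -10.41). Equal radii place B and V the same way about S: B = S + 16.0·n = (39.48, -21.48), V = S − 16.0·n = (15.18, -42.30). Then |FV| = |V − F| = 44.94.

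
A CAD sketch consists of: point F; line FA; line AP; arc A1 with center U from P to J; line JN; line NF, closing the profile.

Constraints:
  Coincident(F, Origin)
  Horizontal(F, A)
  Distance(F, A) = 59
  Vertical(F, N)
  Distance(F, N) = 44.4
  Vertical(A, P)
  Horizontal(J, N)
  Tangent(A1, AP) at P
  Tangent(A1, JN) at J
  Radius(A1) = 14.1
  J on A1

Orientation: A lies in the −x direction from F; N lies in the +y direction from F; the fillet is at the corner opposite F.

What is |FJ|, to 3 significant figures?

63.1

The virtual corner opposite F is at (-59.0, 44.4). The tangent condition forces UP to be normal to AP and A1 meets JN tangentially, so UJ is at right angles to JN, with radius 14.1, so the center U sits 14.1 in from both sides at U = (-44.9, 30.3). That places the tangent points at P = (-59.0, 30.3) on AP and J = (-44.9, 44.4) on JN. Then |FJ| = |J − F| = 63.1.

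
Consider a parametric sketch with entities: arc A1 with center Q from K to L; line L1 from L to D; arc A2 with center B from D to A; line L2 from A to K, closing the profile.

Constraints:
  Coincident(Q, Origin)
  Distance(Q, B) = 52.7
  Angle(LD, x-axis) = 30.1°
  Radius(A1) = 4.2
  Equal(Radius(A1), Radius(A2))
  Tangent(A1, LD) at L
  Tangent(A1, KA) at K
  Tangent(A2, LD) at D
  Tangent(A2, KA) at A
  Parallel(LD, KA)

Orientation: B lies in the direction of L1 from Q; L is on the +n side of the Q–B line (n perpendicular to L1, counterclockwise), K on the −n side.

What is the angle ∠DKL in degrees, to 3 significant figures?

80.9°

The slot axis is L1's direction at 30.1°, so u = (cos 30.1°, sin 30.1°) = (0.865, 0.502) and n = (−sin 30.1°, cos 30.1°) = (-0.502, 0.865). Q is at the origin and B lies 52.7 along u from Q, so B = 52.7·u = (45.6, 26.4). Tangency of A1 to both parallel lines with radius 4.2 puts L and K at Q ± 4.2·n: L = (-2.11, 3.63), K = (2.11, -3.63). Equal radii place D and A the same way about B: D = B + 4.2·n = (43.5, 30.1), A = B − 4.2·n = (47.7, 22.8). Then cos ∠DKL = KD·KL / (|KD||KL|), giving 80.9°.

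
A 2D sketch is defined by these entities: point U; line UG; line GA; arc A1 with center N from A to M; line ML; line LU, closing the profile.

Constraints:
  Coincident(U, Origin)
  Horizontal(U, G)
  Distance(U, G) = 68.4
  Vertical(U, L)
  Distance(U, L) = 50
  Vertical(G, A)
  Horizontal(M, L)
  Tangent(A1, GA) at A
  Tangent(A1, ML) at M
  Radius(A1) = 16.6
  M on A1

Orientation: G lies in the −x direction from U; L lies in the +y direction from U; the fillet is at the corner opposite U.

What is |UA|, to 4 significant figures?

76.12

U is at the origin; U and G share the same y with |UG| = 68.4 and G on the −x side, so G = (-68.40, 0.000). UL is vertical with |UL| = 50.0 and L on the +y side, so L = (0.000, 50.00). The virtual corner opposite U is at (-68.40, 50.00). A1 meets GA tangentially, so NA is at right angles to GA and tangency of A1 to ML means the radius NM is perpendicular to ML, with radius 16.6, so the center N sits 16.6 in from both sides at N = (-51.80, 33.40). That places the tangent points at A = (-68.40, 33.40) on GA and M = (-51.80, 50.00) on ML. Then |UA| = |A − U| = 76.12.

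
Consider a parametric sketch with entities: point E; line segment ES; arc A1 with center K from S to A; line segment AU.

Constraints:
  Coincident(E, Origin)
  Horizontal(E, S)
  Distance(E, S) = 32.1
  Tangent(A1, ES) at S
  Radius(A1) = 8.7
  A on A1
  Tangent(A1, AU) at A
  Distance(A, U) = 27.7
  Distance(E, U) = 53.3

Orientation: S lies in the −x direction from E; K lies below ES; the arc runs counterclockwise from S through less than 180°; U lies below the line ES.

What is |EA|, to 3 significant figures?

41.9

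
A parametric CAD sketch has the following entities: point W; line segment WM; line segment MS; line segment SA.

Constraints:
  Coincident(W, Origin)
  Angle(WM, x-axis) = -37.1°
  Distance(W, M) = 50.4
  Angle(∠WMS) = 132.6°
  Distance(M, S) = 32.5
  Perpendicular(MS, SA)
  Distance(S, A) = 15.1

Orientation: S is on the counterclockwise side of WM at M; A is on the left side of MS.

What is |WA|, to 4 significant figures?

70.15

∠WMS = 132.6°, so MS runs at -37.1° + (180° − 132.6°) = 10.30° from the x-axis; with |MS| = 32.5, S = M + 32.5·(cos 10.30°, sin 10.30°) = (72.17, -24.59). The perpendicularity gives SA at right angles to MS; with |SA| = 15.1 on the left of MS, A = S + 15.1·(-0.1788, 0.9839) = (69.47, -9.734). Then |WA| = |A − W| = 70.15.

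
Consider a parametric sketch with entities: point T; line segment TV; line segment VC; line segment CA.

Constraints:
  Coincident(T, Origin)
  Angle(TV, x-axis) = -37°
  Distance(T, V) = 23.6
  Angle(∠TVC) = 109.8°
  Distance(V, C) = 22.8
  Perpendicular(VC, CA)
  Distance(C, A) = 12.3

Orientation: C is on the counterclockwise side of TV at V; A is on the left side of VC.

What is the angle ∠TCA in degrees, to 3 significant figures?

54.2°

T is at the origin; TV runs at -37.0° with length 23.6, so V = 23.6·(cos -37.0°, sin -37.0°) = (18.8, -14.2). ∠TVC = 109.8°, so VC runs at -37.0° + (180° − 109.8°) = 33.2° from the x-axis; with |VC| = 22.8, C = V + 22.8·(cos 33.2°, sin 33.2°) = (37.9, -1.72). VC ⟂ CA; with |CA| = 12.3 on the left of VC, A = C + 12.3·(-0.548, 0.837) = (31.2, 8.57). Then cos ∠TCA = CT·CA / (|CT||CA|), giving 54.2°.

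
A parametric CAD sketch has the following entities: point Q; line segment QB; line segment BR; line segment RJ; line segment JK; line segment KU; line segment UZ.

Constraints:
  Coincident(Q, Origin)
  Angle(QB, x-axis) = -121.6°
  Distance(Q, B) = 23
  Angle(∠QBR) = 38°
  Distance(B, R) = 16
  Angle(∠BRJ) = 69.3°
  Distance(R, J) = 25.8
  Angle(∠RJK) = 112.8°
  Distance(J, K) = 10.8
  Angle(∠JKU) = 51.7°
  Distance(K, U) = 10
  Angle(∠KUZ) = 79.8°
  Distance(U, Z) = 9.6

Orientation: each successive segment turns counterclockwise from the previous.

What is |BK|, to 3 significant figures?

24.8

∠BRJ = 69.3° gives RJ at 131° from the x-axis; with |RJ| = 25.8, J = (-14.0, 5.43). ∠RJK = 112.8° gives JK at -162° from the x-axis; with |JK| = 10.8, K = (-24.3, 2.04). Then |BK| = |K − B| = 24.8.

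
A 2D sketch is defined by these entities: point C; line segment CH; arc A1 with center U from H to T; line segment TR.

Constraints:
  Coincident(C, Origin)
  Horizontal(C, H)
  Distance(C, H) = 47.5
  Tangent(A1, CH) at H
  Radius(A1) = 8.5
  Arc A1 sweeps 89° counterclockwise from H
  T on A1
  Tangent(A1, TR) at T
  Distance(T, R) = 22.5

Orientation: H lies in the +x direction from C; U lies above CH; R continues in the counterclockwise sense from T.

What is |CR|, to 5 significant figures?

64.278

C is at the origin; C and H share the same y with |CH| = 47.5 and H on the +x side, so H = (47.500, 0.0000). The tangent condition forces UH to be normal to CH, so U = H + (0, 8.5) = (47.500, 8.5000). On A1, H sits at bearing -90° from U; an 89° counterclockwise sweep puts T at bearing -1°, so T = U + 8.5·(cos -1°, sin -1°) = (55.999, 8.3517). A1 meets TR tangentially, so UT is at right angles to TR, so TR runs along (−sin -1°, cos -1°); with |TR| = 22.5, R = (56.391, 30.848). Then |CR| = |R − C| = 64.278.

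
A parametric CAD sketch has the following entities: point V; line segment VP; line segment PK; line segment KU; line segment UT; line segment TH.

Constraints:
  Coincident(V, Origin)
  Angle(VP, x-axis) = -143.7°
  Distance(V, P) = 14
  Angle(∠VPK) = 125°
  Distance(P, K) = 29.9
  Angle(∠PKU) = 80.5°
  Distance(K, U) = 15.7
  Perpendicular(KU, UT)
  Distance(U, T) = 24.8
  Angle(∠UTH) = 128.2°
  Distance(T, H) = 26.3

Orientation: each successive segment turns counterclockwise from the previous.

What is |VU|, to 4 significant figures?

35.57

∠VPK = 125.0° gives PK at -88.70° from the x-axis; with |PK| = 29.9, K = (-10.60, -38.18). ∠PKU = 80.5° gives KU at 10.80° from the x-axis; with |KU| = 15.7, U = (4.817, -35.24). Then |VU| = |U − V| = 35.57.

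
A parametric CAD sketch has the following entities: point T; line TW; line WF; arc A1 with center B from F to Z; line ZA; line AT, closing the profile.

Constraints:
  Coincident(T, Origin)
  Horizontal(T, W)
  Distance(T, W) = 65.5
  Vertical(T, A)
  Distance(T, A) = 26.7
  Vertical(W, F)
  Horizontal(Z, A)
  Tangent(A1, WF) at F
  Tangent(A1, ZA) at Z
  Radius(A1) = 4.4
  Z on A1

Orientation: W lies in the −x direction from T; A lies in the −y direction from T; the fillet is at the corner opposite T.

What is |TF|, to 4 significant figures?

69.19

The virtual corner opposite T is at (-65.50, -26.70). The tangent condition forces BF to be normal to WF and the tangent condition forces BZ to be normal to ZA, with radius 4.4, so the center B sits 4.4 in from both sides at B = (-61.10, -22.30). That places the tangent points at F = (-65.50, -22.30) on WF and Z = (-61.10, -26.70) on ZA. Then |TF| = |F − T| = 69.19.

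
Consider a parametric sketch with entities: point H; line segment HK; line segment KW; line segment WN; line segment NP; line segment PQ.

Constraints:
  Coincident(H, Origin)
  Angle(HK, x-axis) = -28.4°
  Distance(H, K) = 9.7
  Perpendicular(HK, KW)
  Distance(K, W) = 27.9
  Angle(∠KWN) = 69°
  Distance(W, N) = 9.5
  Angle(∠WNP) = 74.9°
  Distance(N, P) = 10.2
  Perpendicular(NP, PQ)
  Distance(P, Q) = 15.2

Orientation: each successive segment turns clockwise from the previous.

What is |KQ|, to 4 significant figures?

26.91

H is at the origin; HK runs at -28.4° with length 9.7, so K = (8.533, -4.614). HK is perpendicular to KW, so KW runs at -118.4°; with |KW| = 27.9, W = (-4.737, -29.16). ∠KWN = 69.0° gives WN at 130.6° from the x-axis; with |WN| = 9.5, N = (-10.92, -21.94). ∠WNP = 74.9° gives NP at 25.50° from the x-axis; with |NP| = 10.2, P = (-1.713, -17.55). NP is perpendicular to PQ, so PQ runs at -64.50°; with |PQ| = 15.2, Q = (4.830, -31.27). Then |KQ| = |Q − K| = 26.91.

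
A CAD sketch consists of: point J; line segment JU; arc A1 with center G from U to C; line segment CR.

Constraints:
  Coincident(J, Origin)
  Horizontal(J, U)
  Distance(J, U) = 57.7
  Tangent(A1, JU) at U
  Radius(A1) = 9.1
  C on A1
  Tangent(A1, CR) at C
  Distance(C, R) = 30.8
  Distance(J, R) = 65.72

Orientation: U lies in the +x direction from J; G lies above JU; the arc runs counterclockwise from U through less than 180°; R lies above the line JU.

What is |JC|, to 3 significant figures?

67.1

Checks: J = (0.00, 0.00) ✓; |GU| = 9.100 ✓; |GC| = 9.100 ✓; ∠(GC, CR) = 90.00° ✓; |CR| = 30.80 ✓; |JR| = 65.72 ✓.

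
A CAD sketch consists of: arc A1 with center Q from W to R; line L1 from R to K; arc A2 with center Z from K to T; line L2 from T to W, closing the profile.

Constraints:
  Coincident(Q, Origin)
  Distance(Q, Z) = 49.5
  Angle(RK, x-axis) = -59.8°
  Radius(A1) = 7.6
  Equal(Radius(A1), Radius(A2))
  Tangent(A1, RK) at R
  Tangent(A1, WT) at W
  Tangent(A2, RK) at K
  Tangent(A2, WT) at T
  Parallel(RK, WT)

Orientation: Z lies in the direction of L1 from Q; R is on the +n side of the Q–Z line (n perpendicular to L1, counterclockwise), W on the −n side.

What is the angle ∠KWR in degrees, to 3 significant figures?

72.9°

The slot axis is L1's direction at -59.8°, so u = (cos -59.8°, sin -59.8°) = (0.503, -0.864) and n = (−sin -59.8°, cos -59.8°) = (0.864, 0.503). Q is at the origin and Z lies 49.5 along u from Q, so Z = 49.5·u = (24.9, -42.8). Tangency of A1 to both parallel lines with radius 7.6 puts R and W at Q ± 7.6·n: R = (6.57, 3.82), W = (-6.57, -3.82). Equal radii place K and T the same way about Z: K = Z + 7.6·n = (31.5, -39.0), T = Z − 7.6·n = (18.3, -46.6). Then cos ∠KWR = WK·WR / (|WK||WR|), giving 72.9°.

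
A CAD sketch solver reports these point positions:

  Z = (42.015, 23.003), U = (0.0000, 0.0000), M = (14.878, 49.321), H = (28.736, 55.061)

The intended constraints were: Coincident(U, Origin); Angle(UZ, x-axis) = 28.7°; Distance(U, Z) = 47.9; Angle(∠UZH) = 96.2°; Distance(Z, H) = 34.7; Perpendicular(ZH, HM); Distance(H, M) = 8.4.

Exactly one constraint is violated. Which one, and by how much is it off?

Distance(H, M) = 8.4 — off by 6.60.

U = (0.00, 0.00) ✓; UZ at 28.70° ✓; |UZ| = 47.90 ✓; ∠UZH = 96.20° ✓; |ZH| = 34.70 ✓; ∠(ZH, HM) = 90.00° ✓; |HM| = 15.00 ✗.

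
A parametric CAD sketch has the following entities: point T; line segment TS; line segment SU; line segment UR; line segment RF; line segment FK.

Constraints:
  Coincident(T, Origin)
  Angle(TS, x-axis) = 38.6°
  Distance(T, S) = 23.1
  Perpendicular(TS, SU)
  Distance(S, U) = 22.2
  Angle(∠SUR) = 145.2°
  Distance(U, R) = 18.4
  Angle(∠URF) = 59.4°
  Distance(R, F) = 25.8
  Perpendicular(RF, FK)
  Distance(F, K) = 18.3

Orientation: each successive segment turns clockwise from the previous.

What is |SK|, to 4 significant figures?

7.748

T is at the origin; TS runs at 38.6° with length 23.1, so S = (18.05, 14.41). The perpendicularity gives SU at right angles to TS, so SU runs at -51.40°; with |SU| = 22.2, U = (31.90, -2.938). ∠SUR = 145.2° gives UR at -86.20° from the x-axis; with |UR| = 18.4, R = (33.12, -21.30). ∠URF = 59.4° gives RF at 153.2° from the x-axis; with |RF| = 25.8, F = (10.09, -9.665). The perpendicularity gives FK at right angles to RF, so FK runs at 63.20°; with |FK| = 18.3, K = (18.35, 6.669). Then |SK| = |K − S| = 7.748.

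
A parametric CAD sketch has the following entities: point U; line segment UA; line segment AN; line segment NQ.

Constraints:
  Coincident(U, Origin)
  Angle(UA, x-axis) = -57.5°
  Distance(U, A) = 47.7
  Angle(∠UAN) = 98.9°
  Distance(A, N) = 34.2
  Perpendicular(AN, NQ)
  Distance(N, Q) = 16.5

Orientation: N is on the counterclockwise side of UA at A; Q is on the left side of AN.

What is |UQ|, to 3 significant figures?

51.6

U is at the origin; UA runs at -57.5° with length 47.7, so A = 47.7·(cos -57.5°, sin -57.5°) = (25.6, -40.2). ∠UAN = 98.9°, so AN runs at -57.5° + (180° − 98.9°) = 23.6° from the x-axis; with |AN| = 34.2, N = A + 34.2·(cos 23.6°, sin 23.6°) = (57.0, -26.5). AN ⟂ NQ; with |NQ| = 16.5 on the left of AN, Q = N + 16.5·(-0.400, 0.916) = (50.4, -11.4). Then |UQ| = |Q − U| = 51.6.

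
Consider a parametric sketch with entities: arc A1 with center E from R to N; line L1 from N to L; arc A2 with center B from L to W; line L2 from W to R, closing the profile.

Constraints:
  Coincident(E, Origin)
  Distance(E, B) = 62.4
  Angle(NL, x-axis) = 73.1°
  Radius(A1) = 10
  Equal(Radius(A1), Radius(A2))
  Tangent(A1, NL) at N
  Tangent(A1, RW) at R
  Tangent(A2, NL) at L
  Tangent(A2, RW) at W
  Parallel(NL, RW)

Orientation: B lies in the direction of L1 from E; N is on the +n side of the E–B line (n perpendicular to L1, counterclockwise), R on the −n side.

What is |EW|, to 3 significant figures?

63.2

The slot axis is L1's direction at 73.1°, so u = (cos 73.1°, sin 73.1°) = (0.291, 0.957) and n = (−sin 73.1°, cos 73.1°) = (-0.957, 0.291). E is at the origin and B lies 62.4 along u from E, so B = 62.4·u = (18.1, 59.7). Tangency of A1 to both parallel lines with radius 10.0 puts N and R at E ± 10.0·n: N = (-9.57, 2.91), R = (9.57, -2.91). Equal radii place L and W the same way about B: L = B + 10.0·n = (8.57, 62.6), W = B − 10.0·n = (27.7, 56.8). Then |EW| = |W − E| = 63.2.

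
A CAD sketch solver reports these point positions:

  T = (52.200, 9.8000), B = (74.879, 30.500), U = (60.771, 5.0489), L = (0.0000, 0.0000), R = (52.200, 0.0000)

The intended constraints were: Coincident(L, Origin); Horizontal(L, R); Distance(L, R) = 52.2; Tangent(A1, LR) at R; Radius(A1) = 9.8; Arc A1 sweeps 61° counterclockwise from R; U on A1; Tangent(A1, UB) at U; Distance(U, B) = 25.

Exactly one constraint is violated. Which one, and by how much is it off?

Distance(U, B) = 25 — off by 4.10.

L = (0.00, 0.00) ✓; L.y = 0.00, R.y = 0.00 ✓; |LR| = 52.20 ✓; ∠(TR, RL) = 90.00° ✓; |TR| = 9.800 ✓; bearing(T→U) − bearing(T→R) = 61.00° ✓; |TU| = 9.800 ✓; ∠(TU, UB) = 90.00° ✓; |UB| = 29.10 ✗.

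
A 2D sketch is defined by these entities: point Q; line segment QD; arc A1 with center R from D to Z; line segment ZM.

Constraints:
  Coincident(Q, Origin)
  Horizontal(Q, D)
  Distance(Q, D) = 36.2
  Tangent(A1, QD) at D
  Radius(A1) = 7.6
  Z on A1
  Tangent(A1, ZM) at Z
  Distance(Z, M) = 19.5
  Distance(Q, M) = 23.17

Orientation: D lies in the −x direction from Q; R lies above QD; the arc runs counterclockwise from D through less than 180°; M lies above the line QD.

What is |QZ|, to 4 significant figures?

30.96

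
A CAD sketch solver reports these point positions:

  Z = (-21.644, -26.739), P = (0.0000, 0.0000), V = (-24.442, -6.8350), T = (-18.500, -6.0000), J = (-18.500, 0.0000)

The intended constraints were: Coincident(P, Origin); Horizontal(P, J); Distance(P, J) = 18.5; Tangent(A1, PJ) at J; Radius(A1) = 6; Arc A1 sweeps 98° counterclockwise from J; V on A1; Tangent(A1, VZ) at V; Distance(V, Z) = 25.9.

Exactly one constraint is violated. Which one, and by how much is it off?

Distance(V, Z) = 25.9 — off by 5.80.

P = (0.00, 0.00) ✓; P.y = 0.00, J.y = 0.00 ✓; |PJ| = 18.50 ✓; ∠(TJ, JP) = 90.00° ✓; |TJ| = 6.000 ✓; bearing(T→V) − bearing(T→J) = 98.00° ✓; |TV| = 6.000 ✓; ∠(TV, VZ) = 90.00° ✓; |VZ| = 20.10 ✗.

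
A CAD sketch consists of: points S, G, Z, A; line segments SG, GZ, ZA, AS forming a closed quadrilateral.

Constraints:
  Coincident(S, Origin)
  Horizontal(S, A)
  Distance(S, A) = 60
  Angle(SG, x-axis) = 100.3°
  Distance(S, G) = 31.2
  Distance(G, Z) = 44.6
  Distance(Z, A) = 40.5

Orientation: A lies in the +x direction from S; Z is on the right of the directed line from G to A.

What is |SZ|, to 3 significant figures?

20.8

Checks: |GZ| = 44.60 ✓; |ZA| = 40.50 ✓.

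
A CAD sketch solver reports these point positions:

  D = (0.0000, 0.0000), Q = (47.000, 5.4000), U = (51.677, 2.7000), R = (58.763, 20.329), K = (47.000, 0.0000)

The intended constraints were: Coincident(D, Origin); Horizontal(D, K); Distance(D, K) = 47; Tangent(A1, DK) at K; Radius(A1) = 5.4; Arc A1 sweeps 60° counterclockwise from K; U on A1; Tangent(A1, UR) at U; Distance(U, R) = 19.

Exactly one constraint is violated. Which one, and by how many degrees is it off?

Tangent(A1, UR) at U — off by 8.10°.

D = (0.00, 0.00) ✓; D.y = 0.00, K.y = 0.00 ✓; |DK| = 47.00 ✓; ∠(QK, KD) = 90.00° ✓; |QK| = 5.400 ✓; bearing(Q→U) − bearing(Q→K) = 60.00° ✓; |QU| = 5.400 ✓; ∠(QU, UR) = 81.90° ✗; |UR| = 19.00 ✓.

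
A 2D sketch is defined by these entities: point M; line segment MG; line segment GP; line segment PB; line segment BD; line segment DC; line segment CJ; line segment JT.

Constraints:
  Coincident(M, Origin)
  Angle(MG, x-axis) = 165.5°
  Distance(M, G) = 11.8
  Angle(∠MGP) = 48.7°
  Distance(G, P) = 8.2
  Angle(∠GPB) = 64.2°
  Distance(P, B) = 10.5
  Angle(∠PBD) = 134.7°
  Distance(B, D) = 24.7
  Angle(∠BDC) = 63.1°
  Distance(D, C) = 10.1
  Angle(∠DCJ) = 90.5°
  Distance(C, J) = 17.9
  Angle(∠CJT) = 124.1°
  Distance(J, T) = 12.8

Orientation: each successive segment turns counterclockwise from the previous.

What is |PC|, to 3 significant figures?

27.6

M is at the origin; MG runs at 165.5° with length 11.8, so G = (-11.4, 2.95). ∠MGP = 48.7° gives GP at -63.2° from the x-axis; with |GP| = 8.2, P = (-7.73, -4.36). ∠GPB = 64.2° gives PB at 52.6° from the x-axis; with |PB| = 10.5, B = (-1.35, 3.98). ∠PBD = 134.7° gives BD at 97.9° from the x-axis; with |BD| = 24.7, D = (-4.74, 28.4). ∠BDC = 63.1° gives DC at -145° from the x-axis; with |DC| = 10.1, C = (-13.0, 22.7). Then |PC| = |C − P| = 27.6.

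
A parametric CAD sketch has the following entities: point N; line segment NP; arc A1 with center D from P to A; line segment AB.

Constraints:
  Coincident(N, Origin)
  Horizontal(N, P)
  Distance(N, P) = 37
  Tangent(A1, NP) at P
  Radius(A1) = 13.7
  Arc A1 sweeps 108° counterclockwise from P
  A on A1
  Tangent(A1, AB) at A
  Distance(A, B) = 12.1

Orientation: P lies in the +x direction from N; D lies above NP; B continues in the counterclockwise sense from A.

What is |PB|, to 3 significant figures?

30.9

N is at the origin; NP is horizontal with |NP| = 37.0 and P on the +x side, so P = (37.0, 0.00). A1 meets NP tangentially, so DP is at right angles to NP, so D = P + (0, 13.7) = (37.0, 13.7). On A1, P sits at bearing -90° from D; a 108° counterclockwise sweep puts A at bearing 18°, so A = D + 13.7·(cos 18°, sin 18°) = (50.0, 17.9). A1 meets AB tangentially, so DA is at right angles to AB, so AB runs along (−sin 18°, cos 18°); with |AB| = 12.1, B = (46.3, 29.4). Then |PB| = |B − P| = 30.9.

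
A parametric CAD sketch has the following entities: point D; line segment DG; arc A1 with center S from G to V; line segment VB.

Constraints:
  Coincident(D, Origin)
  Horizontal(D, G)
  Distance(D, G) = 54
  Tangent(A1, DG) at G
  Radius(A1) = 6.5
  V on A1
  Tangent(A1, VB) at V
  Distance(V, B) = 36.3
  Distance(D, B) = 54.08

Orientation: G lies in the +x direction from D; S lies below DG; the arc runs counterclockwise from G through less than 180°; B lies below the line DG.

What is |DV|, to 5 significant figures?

48.006

Checks: |SV| = 6.500 ✓; ∠(SV, VB) = 90.00° ✓; |VB| = 36.30 ✓; |DB| = 54.08 ✓.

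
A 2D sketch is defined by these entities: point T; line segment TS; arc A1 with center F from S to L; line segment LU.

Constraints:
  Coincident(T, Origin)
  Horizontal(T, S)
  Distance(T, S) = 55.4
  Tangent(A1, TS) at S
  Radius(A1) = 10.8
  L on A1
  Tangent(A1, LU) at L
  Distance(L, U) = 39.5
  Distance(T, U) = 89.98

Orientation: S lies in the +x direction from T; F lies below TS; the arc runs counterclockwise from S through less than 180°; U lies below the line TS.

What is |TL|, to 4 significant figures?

51.84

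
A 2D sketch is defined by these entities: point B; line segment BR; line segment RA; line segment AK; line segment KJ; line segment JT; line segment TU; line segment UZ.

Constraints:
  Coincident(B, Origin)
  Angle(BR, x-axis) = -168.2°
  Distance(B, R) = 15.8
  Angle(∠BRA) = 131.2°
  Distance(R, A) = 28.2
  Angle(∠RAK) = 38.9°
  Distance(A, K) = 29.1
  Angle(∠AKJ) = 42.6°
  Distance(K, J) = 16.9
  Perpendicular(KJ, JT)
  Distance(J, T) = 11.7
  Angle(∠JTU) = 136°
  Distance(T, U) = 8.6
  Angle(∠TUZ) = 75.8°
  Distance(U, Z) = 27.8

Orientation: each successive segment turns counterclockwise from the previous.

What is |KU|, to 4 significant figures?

20.96

B is at the origin; BR runs at -168.2° with length 15.8, so R = (-15.47, -3.231). ∠BRA = 131.2° gives RA at -119.4° from the x-axis; with |RA| = 28.2, A = (-29.31, -27.80). ∠RAK = 38.9° gives AK at 21.70° from the x-axis; with |AK| = 29.1, K = (-2.272, -17.04). ∠AKJ = 42.6° gives KJ at 159.1° from the x-axis; with |KJ| = 16.9, J = (-18.06, -11.01). KJ ⟂ JT, so JT runs at -110.9°; with |JT| = 11.7, T = (-22.23, -21.94). ∠JTU = 136.0° gives TU at -66.90° from the x-axis; with |TU| = 8.6, U = (-18.86, -29.85). Then |KU| = |U − K| = 20.96.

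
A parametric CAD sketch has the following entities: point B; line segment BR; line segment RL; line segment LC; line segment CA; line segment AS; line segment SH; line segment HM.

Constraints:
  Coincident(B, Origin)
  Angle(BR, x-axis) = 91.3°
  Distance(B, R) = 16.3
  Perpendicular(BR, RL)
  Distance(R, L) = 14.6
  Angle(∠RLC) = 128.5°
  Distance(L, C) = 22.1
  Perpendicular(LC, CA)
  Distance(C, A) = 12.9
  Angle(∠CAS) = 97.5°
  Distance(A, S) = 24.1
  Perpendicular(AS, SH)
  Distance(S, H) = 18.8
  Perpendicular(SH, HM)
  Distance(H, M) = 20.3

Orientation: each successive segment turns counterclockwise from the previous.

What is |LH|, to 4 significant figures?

4.977

B is at the origin; BR runs at 91.3° with length 16.3, so R = (-0.3698, 16.30). BR is perpendicular to RL, so RL runs at -178.7°; with |RL| = 14.6, L = (-14.97, 15.96). ∠RLC = 128.5° gives LC at -127.2° from the x-axis; with |LC| = 22.1, C = (-28.33, -1.639). The perpendicularity gives CA at right angles to LC, so CA runs at -37.20°; with |CA| = 12.9, A = (-18.05, -9.438). ∠CAS = 97.5° gives AS at 45.30° from the x-axis; with |AS| = 24.1, S = (-1.101, 7.692). The perpendicularity gives SH at right angles to AS, so SH runs at 135.3°; with |SH| = 18.8, H = (-14.46, 20.92). Then |LH| = |H − L| = 4.977.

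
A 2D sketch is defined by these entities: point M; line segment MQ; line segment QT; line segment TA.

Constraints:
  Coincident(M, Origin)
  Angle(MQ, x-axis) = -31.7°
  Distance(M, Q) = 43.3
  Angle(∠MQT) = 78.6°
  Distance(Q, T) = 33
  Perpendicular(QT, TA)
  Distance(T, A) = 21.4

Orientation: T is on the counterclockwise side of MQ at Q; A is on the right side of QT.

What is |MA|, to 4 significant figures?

68.36

M is at the origin; MQ runs at -31.7° with length 43.3, so Q = 43.3·(cos -31.7°, sin -31.7°) = (36.84, -22.75). ∠MQT = 78.6°, so QT runs at -31.7° + (180° − 78.6°) = 69.70° from the x-axis; with |QT| = 33.0, T = Q + 33.0·(cos 69.70°, sin 69.70°) = (48.29, 8.197). QT ⟂ TA; with |TA| = 21.4 on the right of QT, A = T + 21.4·(0.9379, -0.3469) = (68.36, 0.7730). Then |MA| = |A − M| = 68.36.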